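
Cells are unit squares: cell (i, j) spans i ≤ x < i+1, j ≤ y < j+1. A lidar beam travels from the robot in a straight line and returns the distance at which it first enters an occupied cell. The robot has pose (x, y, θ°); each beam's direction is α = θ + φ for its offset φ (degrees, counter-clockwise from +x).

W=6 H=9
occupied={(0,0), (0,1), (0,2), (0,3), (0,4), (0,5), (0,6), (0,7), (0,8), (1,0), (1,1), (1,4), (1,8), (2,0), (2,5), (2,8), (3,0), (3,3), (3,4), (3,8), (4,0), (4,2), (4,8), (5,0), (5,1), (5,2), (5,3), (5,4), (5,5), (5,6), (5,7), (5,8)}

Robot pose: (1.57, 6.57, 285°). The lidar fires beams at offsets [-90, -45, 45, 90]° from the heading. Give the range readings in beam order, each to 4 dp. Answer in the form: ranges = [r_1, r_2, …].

ranges = [0.5901, 1.1400, 1.1400, 3.5510]

beam 1: φ=-90°, α=195°
  cosα=-0.9659 sinα=-0.2588 | (1,6) | tMaxX 0.5901 tMaxY 2.2023 | tΔX 1.0353 tΔY 3.8637
    t=0.5901 [x] (0,6) — stop
  → r_1 = 0.5901
beam 2: φ=-45°, α=240°
  cosα=-0.5000 sinα=-0.8660 | (1,6) | tMaxX 1.1400 tMaxY 0.6582 | tΔX 2.0000 tΔY 1.1547
    t=0.6582 [y] (1,5)
    t=1.1400 [x] (0,5) — stop
  → r_2 = 1.1400
beam 3: φ=45°, α=330°
  cosα=0.8660 sinα=-0.5000 | (1,6) | tMaxX 0.4965 tMaxY 1.1400 | tΔX 1.1547 tΔY 2.0000
    t=0.4965 [x] (2,6)
    t=1.1400 [y] (2,5) — stop
  → r_3 = 1.1400
beam 4: φ=90°, α=15°
  cosα=0.9659 sinα=0.2588 | (1,6) | tMaxX 0.4452 tMaxY 1.6614 | tΔX 1.0353 tΔY 3.8637
    t=0.4452 [x] (2,6)
    t=1.4804 [x] (3,6)
    t=1.6614 [y] (3,7)
    t=2.5157 [x] (4,7)
    t=3.5510 [x] (5,7) — stop
  → r_4 = 3.5510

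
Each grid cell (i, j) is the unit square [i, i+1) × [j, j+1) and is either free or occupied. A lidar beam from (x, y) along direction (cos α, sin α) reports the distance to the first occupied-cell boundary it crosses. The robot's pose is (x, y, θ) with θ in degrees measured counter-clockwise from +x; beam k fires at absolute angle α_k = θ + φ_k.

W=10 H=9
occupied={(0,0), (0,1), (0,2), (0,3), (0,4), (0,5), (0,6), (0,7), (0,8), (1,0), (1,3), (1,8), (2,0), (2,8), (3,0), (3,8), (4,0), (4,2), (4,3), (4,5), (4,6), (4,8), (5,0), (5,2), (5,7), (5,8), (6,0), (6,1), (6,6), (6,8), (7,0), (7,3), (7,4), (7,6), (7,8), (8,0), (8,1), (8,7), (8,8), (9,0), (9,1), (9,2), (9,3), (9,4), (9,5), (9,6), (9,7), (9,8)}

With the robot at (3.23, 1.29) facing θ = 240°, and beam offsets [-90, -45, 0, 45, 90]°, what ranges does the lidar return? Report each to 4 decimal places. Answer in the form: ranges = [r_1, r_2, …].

ranges = [2.5750, 1.1205, 0.3349, 0.3002, 0.5800]

beam 1: φ=-90°, α=150°
  dir = (cos 150°, sin 150°) = (-0.8660, 0.5000); from cell (3,1)
  next x-line at t=0.2656, next y-line at t=1.4200; Δt_x=1.1547, Δt_y=2.0000
    x: enter (2,1) at t=0.2656
    y: enter (2,2) at t=1.4200
    x: enter (1,2) at t=1.4203
    x: enter (0,2) at t=2.5750 ← occupied
  → r_1 = 2.5750
beam 2: φ=-45°, α=195°
  dir = (cos 195°, sin 195°) = (-0.9659, -0.2588); from cell (3,1)
  next x-line at t=0.2381, next y-line at t=1.1205; Δt_x=1.0353, Δt_y=3.8637
    x: enter (2,1) at t=0.2381
    y: enter (2,0) at t=1.1205 ← occupied
  → r_2 = 1.1205
beam 3: φ=0°, α=240°
  dir = (cos 240°, sin 240°) = (-0.5000, -0.8660); from cell (3,1)
  next x-line at t=0.4600, next y-line at t=0.3349; Δt_x=2.0000, Δt_y=1.1547
    y: enter (3,0) at t=0.3349 ← occupied
  → r_3 = 0.3349
beam 4: φ=45°, α=285°
  dir = (cos 285°, sin 285°) = (0.2588, -0.9659); from cell (3,1)
  next x-line at t=2.9751, next y-line at t=0.3002; Δt_x=3.8637, Δt_y=1.0353
    y: enter (3,0) at t=0.3002 ← occupied
  → r_4 = 0.3002
beam 5: φ=90°, α=330°
  dir = (cos 330°, sin 330°) = (0.8660, -0.5000); from cell (3,1)
  next x-line at t=0.8891, next y-line at t=0.5800; Δt_x=1.1547, Δt_y=2.0000
    y: enter (3,0) at t=0.5800 ← occupied
  → r_5 = 0.5800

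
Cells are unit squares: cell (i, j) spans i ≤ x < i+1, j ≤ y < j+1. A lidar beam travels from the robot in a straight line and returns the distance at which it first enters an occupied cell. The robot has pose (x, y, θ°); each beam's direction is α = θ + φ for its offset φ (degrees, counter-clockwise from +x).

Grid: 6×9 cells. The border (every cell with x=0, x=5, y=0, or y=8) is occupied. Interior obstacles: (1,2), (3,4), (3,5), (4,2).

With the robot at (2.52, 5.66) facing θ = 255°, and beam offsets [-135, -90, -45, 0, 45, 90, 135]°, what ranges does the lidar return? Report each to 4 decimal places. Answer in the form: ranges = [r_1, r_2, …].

ranges = [2.7020, 1.5736, 1.7551, 2.7538, 0.9600, 0.4969, 0.5543]

beam 1: φ=-135°, α=120°
  direction (-0.5000, 0.8660); cell (2,5); t to first gridline: x 1.0400, y 0.3926 (then +2.0000 / +1.1547)
    (2,6) via y @ 0.3926
    (1,6) via x @ 1.0400
    (1,7) via y @ 1.5473
    (1,8) via y @ 2.7020  # hit
  → r_1 = 2.7020
beam 2: φ=-90°, α=165°
  direction (-0.9659, 0.2588); cell (2,5); t to first gridline: x 0.5383, y 1.3137 (then +1.0353 / +3.8637)
    (1,5) via x @ 0.5383
    (1,6) via y @ 1.3137
    (0,6) via x @ 1.5736  # hit
  → r_2 = 1.5736
beam 3: φ=-45°, α=210°
  direction (-0.8660, -0.5000); cell (2,5); t to first gridline: x 0.6004, y 1.3200 (then +1.1547 / +2.0000)
    (1,5) via x @ 0.6004
    (1,4) via y @ 1.3200
    (0,4) via x @ 1.7551  # hit
  → r_3 = 1.7551
beam 4: φ=0°, α=255°
  direction (-0.2588, -0.9659); cell (2,5); t to first gridline: x 2.0091, y 0.6833 (then +3.8637 / +1.0353)
    (2,4) via y @ 0.6833
    (2,3) via y @ 1.7186
    (1,3) via x @ 2.0091
    (1,2) via y @ 2.7538  # hit
  → r_4 = 2.7538
beam 5: φ=45°, α=300°
  direction (0.5000, -0.8660); cell (2,5); t to first gridline: x 0.9600, y 0.7621 (then +2.0000 / +1.1547)
    (2,4) via y @ 0.7621
    (3,4) via x @ 0.9600  # hit
  → r_5 = 0.9600
beam 6: φ=90°, α=345°
  direction (0.9659, -0.2588); cell (2,5); t to first gridline: x 0.4969, y 2.5500 (then +1.0353 / +3.8637)
    (3,5) via x @ 0.4969  # hit
  → r_6 = 0.4969
beam 7: φ=135°, α=30°
  direction (0.8660, 0.5000); cell (2,5); t to first gridline: x 0.5543, y 0.6800 (then +1.1547 / +2.0000)
    (3,5) via x @ 0.5543  # hit
  → r_7 = 0.5543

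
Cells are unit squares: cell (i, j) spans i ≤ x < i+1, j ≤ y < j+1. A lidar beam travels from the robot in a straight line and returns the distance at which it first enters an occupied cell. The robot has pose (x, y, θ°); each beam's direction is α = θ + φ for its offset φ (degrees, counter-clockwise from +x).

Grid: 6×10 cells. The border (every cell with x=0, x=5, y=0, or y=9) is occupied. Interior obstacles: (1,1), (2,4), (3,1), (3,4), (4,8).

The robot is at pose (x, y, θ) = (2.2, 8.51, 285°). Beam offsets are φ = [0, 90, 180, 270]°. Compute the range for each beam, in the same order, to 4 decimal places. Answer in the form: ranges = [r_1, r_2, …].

ranges = [3.6338, 1.8635, 0.5073, 1.2423]

beam 1: φ=0°, α=285°
  d=(0.2588,-0.9659)  start (2,8)  tX=3.0910 tY=0.5280  stride 1/|dx|=3.8637 1/|dy|=1.0353
    cross y-line → (2,7), t=0.5280
    cross y-line → (2,6), t=1.5633
    cross y-line → (2,5), t=2.5985
    cross x-line → (3,5), t=3.0910
    cross y-line → (3,4), t=3.6338 (wall)
  → r_1 = 3.6338
beam 2: φ=90°, α=15°
  d=(0.9659,0.2588)  start (2,8)  tX=0.8282 tY=1.8932  stride 1/|dx|=1.0353 1/|dy|=3.8637
    cross x-line → (3,8), t=0.8282
    cross x-line → (4,8), t=1.8635 (wall)
  → r_2 = 1.8635
beam 3: φ=180°, α=105°
  d=(-0.2588,0.9659)  start (2,8)  tX=0.7727 tY=0.5073  stride 1/|dx|=3.8637 1/|dy|=1.0353
    cross y-line → (2,9), t=0.5073 (wall)
  → r_3 = 0.5073
beam 4: φ=270°, α=195°
  d=(-0.9659,-0.2588)  start (2,8)  tX=0.2071 tY=1.9705  stride 1/|dx|=1.0353 1/|dy|=3.8637
    cross x-line → (1,8), t=0.2071
    cross x-line → (0,8), t=1.2423 (wall)
  → r_4 = 1.2423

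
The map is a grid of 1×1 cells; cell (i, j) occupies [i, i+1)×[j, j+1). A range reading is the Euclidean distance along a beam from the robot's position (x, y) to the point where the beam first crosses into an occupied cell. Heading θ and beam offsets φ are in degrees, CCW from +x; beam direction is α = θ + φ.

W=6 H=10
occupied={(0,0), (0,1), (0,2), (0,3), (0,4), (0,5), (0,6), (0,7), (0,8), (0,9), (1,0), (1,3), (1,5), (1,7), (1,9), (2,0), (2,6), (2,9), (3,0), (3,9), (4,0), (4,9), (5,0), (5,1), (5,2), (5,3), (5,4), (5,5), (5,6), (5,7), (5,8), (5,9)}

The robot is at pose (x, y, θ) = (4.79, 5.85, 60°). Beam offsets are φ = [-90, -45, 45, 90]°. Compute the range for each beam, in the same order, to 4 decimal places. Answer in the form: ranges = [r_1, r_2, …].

beam 1: φ=-90°, α=330°
  direction (0.8660, -0.5000); cell (4,5); t to first gridline: x 0.2425, y 1.7000 (then +1.1547 / +2.0000)
    (5,5) via x @ 0.2425  # hit
  → r_1 = 0.2425
beam 2: φ=-45°, α=15°
  direction (0.9659, 0.2588); cell (4,5); t to first gridline: x 0.2174, y 0.5796 (then +1.0353 / +3.8637)
    (5,5) via x @ 0.2174  # hit
  → r_2 = 0.2174
beam 3: φ=45°, α=105°
  direction (-0.2588, 0.9659); cell (4,5); t to first gridline: x 3.0523, y 0.1553 (then +3.8637 / +1.0353)
    (4,6) via y @ 0.1553
    (4,7) via y @ 1.1906
    (4,8) via y @ 2.2258
    (3,8) via x @ 3.0523
    (3,9) via y @ 3.2611  # hit
  → r_3 = 3.2611
beam 4: φ=90°, α=150°
  direction (-0.8660, 0.5000); cell (4,5); t to first gridline: x 0.9122, y 0.3000 (then +1.1547 / +2.0000)
    (4,6) via y @ 0.3000
    (3,6) via x @ 0.9122
    (2,6) via x @ 2.0669  # hit
  → r_4 = 2.0669

ranges = [0.2425, 0.2174, 3.2611, 2.0669]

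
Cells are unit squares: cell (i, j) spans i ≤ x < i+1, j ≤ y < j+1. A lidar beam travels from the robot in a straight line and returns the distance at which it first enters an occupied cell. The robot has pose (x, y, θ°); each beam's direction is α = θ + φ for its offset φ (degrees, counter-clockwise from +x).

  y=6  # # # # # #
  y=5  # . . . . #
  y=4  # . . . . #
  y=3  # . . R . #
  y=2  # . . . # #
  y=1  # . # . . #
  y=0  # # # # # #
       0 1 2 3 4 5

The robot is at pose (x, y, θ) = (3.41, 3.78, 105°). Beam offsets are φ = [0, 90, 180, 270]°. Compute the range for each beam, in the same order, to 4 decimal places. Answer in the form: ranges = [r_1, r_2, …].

ranges = [2.2983, 2.4950, 2.8781, 1.6461]

beam 1: φ=0°, α=105°
  direction (-0.2588, 0.9659); cell (3,3); t to first gridline: x 1.5841, y 0.2278 (then +3.8637 / +1.0353)
    (3,4) via y @ 0.2278
    (3,5) via y @ 1.2630
    (2,5) via x @ 1.5841
    (2,6) via y @ 2.2983  # hit
  → r_1 = 2.2983
beam 2: φ=90°, α=195°
  direction (-0.9659, -0.2588); cell (3,3); t to first gridline: x 0.4245, y 3.0137 (then +1.0353 / +3.8637)
    (2,3) via x @ 0.4245
    (1,3) via x @ 1.4597
    (0,3) via x @ 2.4950  # hit
  → r_2 = 2.4950
beam 3: φ=180°, α=285°
  direction (0.2588, -0.9659); cell (3,3); t to first gridline: x 2.2796, y 0.8075 (then +3.8637 / +1.0353)
    (3,2) via y @ 0.8075
    (3,1) via y @ 1.8428
    (4,1) via x @ 2.2796
    (4,0) via y @ 2.8781  # hit
  → r_3 = 2.8781
beam 4: φ=270°, α=15°
  direction (0.9659, 0.2588); cell (3,3); t to first gridline: x 0.6108, y 0.8500 (then +1.0353 / +3.8637)
    (4,3) via x @ 0.6108
    (4,4) via y @ 0.8500
    (5,4) via x @ 1.6461  # hit
  → r_4 = 1.6461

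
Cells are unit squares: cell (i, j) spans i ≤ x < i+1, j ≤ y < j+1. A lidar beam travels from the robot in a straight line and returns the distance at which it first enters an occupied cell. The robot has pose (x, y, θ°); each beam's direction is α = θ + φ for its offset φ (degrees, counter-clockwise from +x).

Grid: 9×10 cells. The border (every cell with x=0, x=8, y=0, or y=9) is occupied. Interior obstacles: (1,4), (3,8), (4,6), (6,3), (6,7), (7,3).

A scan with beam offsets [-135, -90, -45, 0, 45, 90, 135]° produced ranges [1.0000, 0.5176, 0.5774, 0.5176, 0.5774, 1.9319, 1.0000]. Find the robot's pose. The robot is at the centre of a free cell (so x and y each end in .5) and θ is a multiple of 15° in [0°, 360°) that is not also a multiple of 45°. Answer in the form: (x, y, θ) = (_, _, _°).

Enumerate (i+0.5, j+0.5, θ) over the 50 free cells and 16 admissible headings. For each, cast all 7 beams and compare to the given ranges.
  (3.5, 3.5, 75°): beam 1 = 2.8868 ≠ 1.0000 ✗
  (4.5, 8.5, 195°): beam 1 = 0.5774 ≠ 1.0000 ✗
  (2.5, 7.5, 60°): beam 1 = 6.7293 ≠ 1.0000 ✗
  (6.5, 6.5, 15°): beam 1 = 6.3509 ≠ 1.0000 ✗
  …
  (7.5, 8.5, 75°): r_1=1.0000, r_2=0.5176, r_3=0.5774, r_4=0.5176, r_5=0.5774, r_6=1.9319, r_7=1.0000 — all match ✓
Only this pose fits every beam.

(x, y, θ) = (7.5, 8.5, 75°)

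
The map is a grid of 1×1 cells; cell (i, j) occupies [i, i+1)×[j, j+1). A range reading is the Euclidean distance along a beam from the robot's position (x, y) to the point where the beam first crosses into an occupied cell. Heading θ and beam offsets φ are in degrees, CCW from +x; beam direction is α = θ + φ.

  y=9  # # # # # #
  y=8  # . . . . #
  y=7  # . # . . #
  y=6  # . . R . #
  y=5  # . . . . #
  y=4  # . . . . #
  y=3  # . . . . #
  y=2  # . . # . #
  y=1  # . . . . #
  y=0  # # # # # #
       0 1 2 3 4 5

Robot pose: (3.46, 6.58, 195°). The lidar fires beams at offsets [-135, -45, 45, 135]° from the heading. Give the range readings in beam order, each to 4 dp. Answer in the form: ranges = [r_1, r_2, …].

beam 1: φ=-135°, α=60°
  direction (0.5000, 0.8660); cell (3,6); t to first gridline: x 1.0800, y 0.4850 (then +2.0000 / +1.1547)
    (3,7) via y @ 0.4850
    (4,7) via x @ 1.0800
    (4,8) via y @ 1.6397
    (4,9) via y @ 2.7944  # hit
  → r_1 = 2.7944
beam 2: φ=-45°, α=150°
  direction (-0.8660, 0.5000); cell (3,6); t to first gridline: x 0.5312, y 0.8400 (then +1.1547 / +2.0000)
    (2,6) via x @ 0.5312
    (2,7) via y @ 0.8400  # hit
  → r_2 = 0.8400
beam 3: φ=45°, α=240°
  direction (-0.5000, -0.8660); cell (3,6); t to first gridline: x 0.9200, y 0.6697 (then +2.0000 / +1.1547)
    (3,5) via y @ 0.6697
    (2,5) via x @ 0.9200
    (2,4) via y @ 1.8244
    (1,4) via x @ 2.9200
    (1,3) via y @ 2.9791
    (1,2) via y @ 4.1338
    (0,2) via x @ 4.9200  # hit
  → r_3 = 4.9200
beam 4: φ=135°, α=330°
  direction (0.8660, -0.5000); cell (3,6); t to first gridline: x 0.6235, y 1.1600 (then +1.1547 / +2.0000)
    (4,6) via x @ 0.6235
    (4,5) via y @ 1.1600
    (5,5) via x @ 1.7782  # hit
  → r_4 = 1.7782

ranges = [2.7944, 0.8400, 4.9200, 1.7782]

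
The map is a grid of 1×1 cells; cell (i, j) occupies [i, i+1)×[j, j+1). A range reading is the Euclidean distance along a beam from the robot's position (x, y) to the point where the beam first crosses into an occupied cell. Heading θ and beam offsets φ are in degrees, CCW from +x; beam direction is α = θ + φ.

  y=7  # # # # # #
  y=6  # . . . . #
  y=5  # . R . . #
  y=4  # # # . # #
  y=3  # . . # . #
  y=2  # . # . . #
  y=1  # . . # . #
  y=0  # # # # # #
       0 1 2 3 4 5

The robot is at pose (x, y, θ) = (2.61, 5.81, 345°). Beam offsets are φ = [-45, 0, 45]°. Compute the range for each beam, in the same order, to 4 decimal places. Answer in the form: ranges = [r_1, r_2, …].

ranges = [2.0900, 2.4743, 2.3800]

beam 1: φ=-45°, α=300°
  dir = (cos 300°, sin 300°) = (0.5000, -0.8660); from cell (2,5)
  next x-line at t=0.7800, next y-line at t=0.9353; Δt_x=2.0000, Δt_y=1.1547
    x: enter (3,5) at t=0.7800
    y: enter (3,4) at t=0.9353
    y: enter (3,3) at t=2.0900 ← occupied
  → r_1 = 2.0900
beam 2: φ=0°, α=345°
  dir = (cos 345°, sin 345°) = (0.9659, -0.2588); from cell (2,5)
  next x-line at t=0.4038, next y-line at t=3.1296; Δt_x=1.0353, Δt_y=3.8637
    x: enter (3,5) at t=0.4038
    x: enter (4,5) at t=1.4390
    x: enter (5,5) at t=2.4743 ← occupied
  → r_2 = 2.4743
beam 3: φ=45°, α=30°
  dir = (cos 30°, sin 30°) = (0.8660, 0.5000); from cell (2,5)
  next x-line at t=0.4503, next y-line at t=0.3800; Δt_x=1.1547, Δt_y=2.0000
    y: enter (2,6) at t=0.3800
    x: enter (3,6) at t=0.4503
    x: enter (4,6) at t=1.6050
    y: enter (4,7) at t=2.3800 ← occupied
  → r_3 = 2.3800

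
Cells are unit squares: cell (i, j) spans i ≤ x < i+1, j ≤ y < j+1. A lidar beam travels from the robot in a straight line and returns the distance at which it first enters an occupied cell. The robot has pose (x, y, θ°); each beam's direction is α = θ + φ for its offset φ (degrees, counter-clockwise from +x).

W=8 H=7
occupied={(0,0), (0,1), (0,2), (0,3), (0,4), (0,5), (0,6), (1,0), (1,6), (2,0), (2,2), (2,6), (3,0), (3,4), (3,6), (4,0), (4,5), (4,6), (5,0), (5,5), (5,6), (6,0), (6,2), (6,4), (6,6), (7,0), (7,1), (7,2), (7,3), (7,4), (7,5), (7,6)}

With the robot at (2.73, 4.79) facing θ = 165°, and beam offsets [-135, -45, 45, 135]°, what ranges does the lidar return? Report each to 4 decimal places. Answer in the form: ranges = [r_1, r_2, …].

ranges = [0.3118, 1.3972, 1.9976, 0.5400]

beam 1: φ=-135°, α=30°
  d=(0.8660,0.5000)  start (2,4)  tX=0.3118 tY=0.4200  stride 1/|dx|=1.1547 1/|dy|=2.0000
    cross x-line → (3,4), t=0.3118 (wall)
  → r_1 = 0.3118
beam 2: φ=-45°, α=120°
  d=(-0.5000,0.8660)  start (2,4)  tX=1.4600 tY=0.2425  stride 1/|dx|=2.0000 1/|dy|=1.1547
    cross y-line → (2,5), t=0.2425
    cross y-line → (2,6), t=1.3972 (wall)
  → r_2 = 1.3972
beam 3: φ=45°, α=210°
  d=(-0.8660,-0.5000)  start (2,4)  tX=0.8429 tY=1.5800  stride 1/|dx|=1.1547 1/|dy|=2.0000
    cross x-line → (1,4), t=0.8429
    cross y-line → (1,3), t=1.5800
    cross x-line → (0,3), t=1.9976 (wall)
  → r_3 = 1.9976
beam 4: φ=135°, α=300°
  d=(0.5000,-0.8660)  start (2,4)  tX=0.5400 tY=0.9122  stride 1/|dx|=2.0000 1/|dy|=1.1547
    cross x-line → (3,4), t=0.5400 (wall)
  → r_4 = 0.5400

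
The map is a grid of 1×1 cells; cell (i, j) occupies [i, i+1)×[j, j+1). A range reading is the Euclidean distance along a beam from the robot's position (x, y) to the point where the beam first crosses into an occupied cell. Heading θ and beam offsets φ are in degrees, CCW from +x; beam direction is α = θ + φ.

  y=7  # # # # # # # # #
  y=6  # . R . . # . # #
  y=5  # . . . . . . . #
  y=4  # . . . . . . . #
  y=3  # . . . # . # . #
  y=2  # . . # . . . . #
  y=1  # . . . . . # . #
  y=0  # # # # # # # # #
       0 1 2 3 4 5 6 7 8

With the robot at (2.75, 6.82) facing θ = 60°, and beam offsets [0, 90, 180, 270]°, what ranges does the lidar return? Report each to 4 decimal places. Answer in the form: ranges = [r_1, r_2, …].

ranges = [0.2078, 0.3600, 3.5000, 6.0622]

beam 1: φ=0°, α=60°
  dir = (cos 60°, sin 60°) = (0.5000, 0.8660); from cell (2,6)
  next x-line at t=0.5000, next y-line at t=0.2078; Δt_x=2.0000, Δt_y=1.1547
    y: enter (2,7) at t=0.2078 ← occupied
  → r_1 = 0.2078
beam 2: φ=90°, α=150°
  dir = (cos 150°, sin 150°) = (-0.8660, 0.5000); from cell (2,6)
  next x-line at t=0.8660, next y-line at t=0.3600; Δt_x=1.1547, Δt_y=2.0000
    y: enter (2,7) at t=0.3600 ← occupied
  → r_2 = 0.3600
beam 3: φ=180°, α=240°
  dir = (cos 240°, sin 240°) = (-0.5000, -0.8660); from cell (2,6)
  next x-line at t=1.5000, next y-line at t=0.9469; Δt_x=2.0000, Δt_y=1.1547
    y: enter (2,5) at t=0.9469
    x: enter (1,5) at t=1.5000
    y: enter (1,4) at t=2.1016
    y: enter (1,3) at t=3.2563
    x: enter (0,3) at t=3.5000 ← occupied
  → r_3 = 3.5000
beam 4: φ=270°, α=330°
  dir = (cos 330°, sin 330°) = (0.8660, -0.5000); from cell (2,6)
  next x-line at t=0.2887, next y-line at t=1.6400; Δt_x=1.1547, Δt_y=2.0000
    x: enter (3,6) at t=0.2887
    x: enter (4,6) at t=1.4434
    y: enter (4,5) at t=1.6400
    x: enter (5,5) at t=2.5981
    y: enter (5,4) at t=3.6400
    x: enter (6,4) at t=3.7528
    x: enter (7,4) at t=4.9075
    y: enter (7,3) at t=5.6400
    x: enter (8,3) at t=6.0622 ← occupied
  → r_4 = 6.0622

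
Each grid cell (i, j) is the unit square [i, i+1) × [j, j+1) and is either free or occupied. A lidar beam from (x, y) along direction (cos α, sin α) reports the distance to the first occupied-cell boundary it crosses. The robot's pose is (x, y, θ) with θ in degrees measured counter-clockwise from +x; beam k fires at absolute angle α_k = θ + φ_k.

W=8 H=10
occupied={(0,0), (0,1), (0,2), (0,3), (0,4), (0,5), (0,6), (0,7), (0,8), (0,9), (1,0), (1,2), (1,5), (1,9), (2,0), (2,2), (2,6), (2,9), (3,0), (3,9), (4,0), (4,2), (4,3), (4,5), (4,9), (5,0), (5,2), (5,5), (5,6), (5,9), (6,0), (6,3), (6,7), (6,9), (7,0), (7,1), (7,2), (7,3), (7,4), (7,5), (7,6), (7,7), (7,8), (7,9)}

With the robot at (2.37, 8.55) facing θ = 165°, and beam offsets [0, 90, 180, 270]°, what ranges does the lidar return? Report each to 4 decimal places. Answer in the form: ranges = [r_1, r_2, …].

beam 1: φ=0°, α=165°
  cosα=-0.9659 sinα=0.2588 | (2,8) | tMaxX 0.3831 tMaxY 1.7387 | tΔX 1.0353 tΔY 3.8637
    t=0.3831 [x] (1,8)
    t=1.4183 [x] (0,8) — stop
  → r_1 = 1.4183
beam 2: φ=90°, α=255°
  cosα=-0.2588 sinα=-0.9659 | (2,8) | tMaxX 1.4296 tMaxY 0.5694 | tΔX 3.8637 tΔY 1.0353
    t=0.5694 [y] (2,7)
    t=1.4296 [x] (1,7)
    t=1.6047 [y] (1,6)
    t=2.6400 [y] (1,5) — stop
  → r_2 = 2.6400
beam 3: φ=180°, α=345°
  cosα=0.9659 sinα=-0.2588 | (2,8) | tMaxX 0.6522 tMaxY 2.1250 | tΔX 1.0353 tΔY 3.8637
    t=0.6522 [x] (3,8)
    t=1.6875 [x] (4,8)
    t=2.1250 [y] (4,7)
    t=2.7228 [x] (5,7)
    t=3.7581 [x] (6,7) — stop
  → r_3 = 3.7581
beam 4: φ=270°, α=75°
  cosα=0.2588 sinα=0.9659 | (2,8) | tMaxX 2.4341 tMaxY 0.4659 | tΔX 3.8637 tΔY 1.0353
    t=0.4659 [y] (2,9) — stop
  → r_4 = 0.4659

ranges = [1.4183, 2.6400, 3.7581, 0.4659]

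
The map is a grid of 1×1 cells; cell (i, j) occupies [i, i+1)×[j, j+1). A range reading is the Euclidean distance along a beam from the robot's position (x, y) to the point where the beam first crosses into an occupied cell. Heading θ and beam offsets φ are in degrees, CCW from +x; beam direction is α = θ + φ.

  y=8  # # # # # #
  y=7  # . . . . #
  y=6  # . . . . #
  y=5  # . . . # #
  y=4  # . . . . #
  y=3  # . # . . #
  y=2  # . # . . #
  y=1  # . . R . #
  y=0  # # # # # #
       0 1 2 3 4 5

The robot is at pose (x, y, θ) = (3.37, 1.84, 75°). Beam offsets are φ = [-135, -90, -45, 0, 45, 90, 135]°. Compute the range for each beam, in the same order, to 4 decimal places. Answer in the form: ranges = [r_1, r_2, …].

ranges = [0.9699, 1.6875, 1.8822, 3.2715, 0.7400, 0.6182, 1.6800]

beam 1: φ=-135°, α=300°
  d=(0.5000,-0.8660)  start (3,1)  tX=1.2600 tY=0.9699  stride 1/|dx|=2.0000 1/|dy|=1.1547
    cross y-line → (3,0), t=0.9699 (wall)
  → r_1 = 0.9699
beam 2: φ=-90°, α=345°
  d=(0.9659,-0.2588)  start (3,1)  tX=0.6522 tY=3.2455  stride 1/|dx|=1.0353 1/|dy|=3.8637
    cross x-line → (4,1), t=0.6522
    cross x-line → (5,1), t=1.6875 (wall)
  → r_2 = 1.6875
beam 3: φ=-45°, α=30°
  d=(0.8660,0.5000)  start (3,1)  tX=0.7275 tY=0.3200  stride 1/|dx|=1.1547 1/|dy|=2.0000
    cross y-line → (3,2), t=0.3200
    cross x-line → (4,2), t=0.7275
    cross x-line → (5,2), t=1.8822 (wall)
  → r_3 = 1.8822
beam 4: φ=0°, α=75°
  d=(0.2588,0.9659)  start (3,1)  tX=2.4341 tY=0.1656  stride 1/|dx|=3.8637 1/|dy|=1.0353
    cross y-line → (3,2), t=0.1656
    cross y-line → (3,3), t=1.2009
    cross y-line → (3,4), t=2.2362
    cross x-line → (4,4), t=2.4341
    cross y-line → (4,5), t=3.2715 (wall)
  → r_4 = 3.2715
beam 5: φ=45°, α=120°
  d=(-0.5000,0.8660)  start (3,1)  tX=0.7400 tY=0.1848  stride 1/|dx|=2.0000 1/|dy|=1.1547
    cross y-line → (3,2), t=0.1848
    cross x-line → (2,2), t=0.7400 (wall)
  → r_5 = 0.7400
beam 6: φ=90°, α=165°
  d=(-0.9659,0.2588)  start (3,1)  tX=0.3831 tY=0.6182  stride 1/|dx|=1.0353 1/|dy|=3.8637
    cross x-line → (2,1), t=0.3831
    cross y-line → (2,2), t=0.6182 (wall)
  → r_6 = 0.6182
beam 7: φ=135°, α=210°
  d=(-0.8660,-0.5000)  start (3,1)  tX=0.4272 tY=1.6800  stride 1/|dx|=1.1547 1/|dy|=2.0000
    cross x-line → (2,1), t=0.4272
    cross x-line → (1,1), t=1.5819
    cross y-line → (1,0), t=1.6800 (wall)
  → r_7 = 1.6800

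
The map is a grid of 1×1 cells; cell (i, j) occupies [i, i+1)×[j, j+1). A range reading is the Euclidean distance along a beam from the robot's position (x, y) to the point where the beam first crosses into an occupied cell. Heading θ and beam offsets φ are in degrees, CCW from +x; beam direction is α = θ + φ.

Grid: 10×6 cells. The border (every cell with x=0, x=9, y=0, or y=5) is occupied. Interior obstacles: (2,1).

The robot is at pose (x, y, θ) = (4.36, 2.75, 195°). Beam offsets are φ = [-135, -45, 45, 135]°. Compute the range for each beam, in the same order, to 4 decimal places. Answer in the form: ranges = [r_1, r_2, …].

beam 1: φ=-135°, α=60°
  direction (0.5000, 0.8660); cell (4,2); t to first gridline: x 1.2800, y 0.2887 (then +2.0000 / +1.1547)
    (4,3) via y @ 0.2887
    (5,3) via x @ 1.2800
    (5,4) via y @ 1.4434
    (5,5) via y @ 2.5981  # hit
  → r_1 = 2.5981
beam 2: φ=-45°, α=150°
  direction (-0.8660, 0.5000); cell (4,2); t to first gridline: x 0.4157, y 0.5000 (then +1.1547 / +2.0000)
    (3,2) via x @ 0.4157
    (3,3) via y @ 0.5000
    (2,3) via x @ 1.5704
    (2,4) via y @ 2.5000
    (1,4) via x @ 2.7251
    (0,4) via x @ 3.8798  # hit
  → r_2 = 3.8798
beam 3: φ=45°, α=240°
  direction (-0.5000, -0.8660); cell (4,2); t to first gridline: x 0.7200, y 0.8660 (then +2.0000 / +1.1547)
    (3,2) via x @ 0.7200
    (3,1) via y @ 0.8660
    (3,0) via y @ 2.0207  # hit
  → r_3 = 2.0207
beam 4: φ=135°, α=330°
  direction (0.8660, -0.5000); cell (4,2); t to first gridline: x 0.7390, y 1.5000 (then +1.1547 / +2.0000)
    (5,2) via x @ 0.7390
    (5,1) via y @ 1.5000
    (6,1) via x @ 1.8937
    (7,1) via x @ 3.0484
    (7,0) via y @ 3.5000  # hit
  → r_4 = 3.5000

ranges = [2.5981, 3.8798, 2.0207, 3.5000]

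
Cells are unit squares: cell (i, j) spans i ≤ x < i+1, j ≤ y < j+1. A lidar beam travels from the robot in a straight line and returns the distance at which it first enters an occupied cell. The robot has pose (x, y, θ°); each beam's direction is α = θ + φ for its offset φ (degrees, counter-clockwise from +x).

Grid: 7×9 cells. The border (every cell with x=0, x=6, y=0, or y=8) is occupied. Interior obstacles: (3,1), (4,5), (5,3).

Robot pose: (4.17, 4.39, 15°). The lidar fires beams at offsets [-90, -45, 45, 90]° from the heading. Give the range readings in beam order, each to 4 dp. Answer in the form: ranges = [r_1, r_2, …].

ranges = [3.5096, 0.9584, 0.7044, 0.6315]

beam 1: φ=-90°, α=285°
  direction (0.2588, -0.9659); cell (4,4); t to first gridline: x 3.2069, y 0.4038 (then +3.8637 / +1.0353)
    (4,3) via y @ 0.4038
    (4,2) via y @ 1.4390
    (4,1) via y @ 2.4743
    (5,1) via x @ 3.2069
    (5,0) via y @ 3.5096  # hit
  → r_1 = 3.5096
beam 2: φ=-45°, α=330°
  direction (0.8660, -0.5000); cell (4,4); t to first gridline: x 0.9584, y 0.7800 (then +1.1547 / +2.0000)
    (4,3) via y @ 0.7800
    (5,3) via x @ 0.9584  # hit
  → r_2 = 0.9584
beam 3: φ=45°, α=60°
  direction (0.5000, 0.8660); cell (4,4); t to first gridline: x 1.6600, y 0.7044 (then +2.0000 / +1.1547)
    (4,5) via y @ 0.7044  # hit
  → r_3 = 0.7044
beam 4: φ=90°, α=105°
  direction (-0.2588, 0.9659); cell (4,4); t to first gridline: x 0.6568, y 0.6315 (then +3.8637 / +1.0353)
    (4,5) via y @ 0.6315  # hit
  → r_4 = 0.6315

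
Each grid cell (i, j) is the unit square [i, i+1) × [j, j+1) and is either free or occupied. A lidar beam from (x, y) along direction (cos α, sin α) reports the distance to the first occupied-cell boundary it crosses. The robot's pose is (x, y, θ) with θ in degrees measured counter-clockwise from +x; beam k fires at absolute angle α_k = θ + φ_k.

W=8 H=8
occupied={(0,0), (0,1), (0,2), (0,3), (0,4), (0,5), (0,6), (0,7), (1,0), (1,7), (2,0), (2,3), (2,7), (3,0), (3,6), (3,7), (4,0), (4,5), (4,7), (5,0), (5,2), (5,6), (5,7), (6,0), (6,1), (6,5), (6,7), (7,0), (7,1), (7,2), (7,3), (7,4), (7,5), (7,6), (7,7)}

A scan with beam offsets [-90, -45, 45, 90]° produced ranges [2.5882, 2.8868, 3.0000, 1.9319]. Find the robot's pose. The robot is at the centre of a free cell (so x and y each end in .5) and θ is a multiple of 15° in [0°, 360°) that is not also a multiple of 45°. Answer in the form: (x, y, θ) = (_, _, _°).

Enumerate (i+0.5, j+0.5, θ) over the 29 free cells and 16 admissible headings. For each, cast all 4 beams and compare to the given ranges.
  (4.5, 6.5, 285°): beam 1 = 0.5176 ≠ 2.5882 ✗
  (2.5, 4.5, 165°): beam 1 = 1.9319 ≠ 2.5882 ✗
  (2.5, 6.5, 195°): beam 1 = 0.5176 ≠ 2.5882 ✗
  (1.5, 3.5, 165°): beam 1 = 3.6235 ≠ 2.5882 ✗
  (2.5, 2.5, 345°): beam 1 = 1.5529 ≠ 2.5882 ✗
  …
  (3.5, 3.5, 345°): r_1=2.5882, r_2=2.8868, r_3=3.0000, r_4=1.9319 — all match ✓
Unique over the lattice → pose = (3.5, 3.5, 345°).

(x, y, θ) = (3.5, 3.5, 345°)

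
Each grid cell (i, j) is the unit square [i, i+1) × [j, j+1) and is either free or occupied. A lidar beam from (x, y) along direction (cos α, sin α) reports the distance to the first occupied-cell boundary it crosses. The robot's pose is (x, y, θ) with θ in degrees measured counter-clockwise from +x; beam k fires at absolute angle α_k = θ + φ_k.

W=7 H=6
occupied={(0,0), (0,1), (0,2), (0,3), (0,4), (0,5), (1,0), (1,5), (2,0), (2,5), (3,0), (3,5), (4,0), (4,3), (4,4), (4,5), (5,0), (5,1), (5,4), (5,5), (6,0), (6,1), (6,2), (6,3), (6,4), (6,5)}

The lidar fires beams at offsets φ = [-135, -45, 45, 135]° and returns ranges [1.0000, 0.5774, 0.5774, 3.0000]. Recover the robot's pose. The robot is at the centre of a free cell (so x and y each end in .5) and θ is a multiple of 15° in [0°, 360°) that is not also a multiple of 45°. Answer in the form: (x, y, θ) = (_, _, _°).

(x, y, θ) = (1.5, 1.5, 255°)

Enumerate (i+0.5, j+0.5, θ) over the 16 free cells and 16 admissible headings. For each, cast all 4 beams and compare to the given ranges.
  (1.5, 1.5, 240°): beam 1 = 1.9319 ≠ 1.0000 ✗
  (2.5, 1.5, 150°): beam 1 = 3.6235 ≠ 1.0000 ✗
  (1.5, 1.5, 285°): beam 1 = 0.5774 ≠ 1.0000 ✗
  (5.5, 3.5, 240°): beam 1 = 0.5176 ≠ 1.0000 ✗
  (2.5, 2.5, 165°): beam 1 = 1.7321 ≠ 1.0000 ✗
  …
  (1.5, 1.5, 255°): r_1=1.0000, r_2=0.5774, r_3=0.5774, r_4=3.0000 — all match ✓
Only this pose fits every beam.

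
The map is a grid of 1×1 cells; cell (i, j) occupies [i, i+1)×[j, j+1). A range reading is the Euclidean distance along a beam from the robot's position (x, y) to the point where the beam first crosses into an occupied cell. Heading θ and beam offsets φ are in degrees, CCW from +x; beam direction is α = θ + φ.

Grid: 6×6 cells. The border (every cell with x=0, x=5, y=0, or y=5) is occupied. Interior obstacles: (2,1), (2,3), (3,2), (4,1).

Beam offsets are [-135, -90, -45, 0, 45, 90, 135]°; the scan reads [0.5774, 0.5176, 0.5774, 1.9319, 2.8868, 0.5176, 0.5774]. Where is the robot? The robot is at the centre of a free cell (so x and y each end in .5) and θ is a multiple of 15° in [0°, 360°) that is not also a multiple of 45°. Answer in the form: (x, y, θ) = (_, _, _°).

(x, y, θ) = (4.5, 2.5, 75°)

The pose lattice has 12·16 = 192 candidates. Test each by forward raycasting.
  (3.5, 1.5, 30°): beam 1 = 0.5176 ≠ 0.5774 ✗
  (1.5, 3.5, 240°): beam 1 = 1.5529 ≠ 0.5774 ✗
  (1.5, 1.5, 240°): beam 1 = 1.9319 ≠ 0.5774 ✗
  …
  (4.5, 2.5, 75°): r_1=0.5774, r_2=0.5176, r_3=0.5774, r_4=1.9319, r_5=2.8868, r_6=0.5176, r_7=0.5774 — all match ✓
No second candidate reproduces the full scan.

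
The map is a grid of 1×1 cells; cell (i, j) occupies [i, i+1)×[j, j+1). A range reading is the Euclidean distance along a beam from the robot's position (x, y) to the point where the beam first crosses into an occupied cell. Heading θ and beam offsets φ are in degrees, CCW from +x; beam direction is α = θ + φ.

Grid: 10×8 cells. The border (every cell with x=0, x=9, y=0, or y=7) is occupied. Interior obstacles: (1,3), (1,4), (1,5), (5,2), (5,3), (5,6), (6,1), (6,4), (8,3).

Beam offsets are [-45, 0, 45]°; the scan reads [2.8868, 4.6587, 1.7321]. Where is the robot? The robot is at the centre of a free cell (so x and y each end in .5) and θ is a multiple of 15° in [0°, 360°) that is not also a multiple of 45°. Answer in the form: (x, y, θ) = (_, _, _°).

(x, y, θ) = (4.5, 5.5, 255°)

The pose lattice has 39·16 = 624 candidates. Test each by forward raycasting.
  (3.5, 4.5, 195°): beam 1 = 1.7321 ≠ 2.8868 ✗
  (1.5, 6.5, 120°): beam 1 = 0.5176 ≠ 2.8868 ✗
  (7.5, 6.5, 255°): beam 1 = 6.3509 ≠ 2.8868 ✗
  …
  (4.5, 5.5, 255°): r_1=2.8868, r_2=4.6587, r_3=1.7321 — all match ✓
No second candidate reproduces the full scan.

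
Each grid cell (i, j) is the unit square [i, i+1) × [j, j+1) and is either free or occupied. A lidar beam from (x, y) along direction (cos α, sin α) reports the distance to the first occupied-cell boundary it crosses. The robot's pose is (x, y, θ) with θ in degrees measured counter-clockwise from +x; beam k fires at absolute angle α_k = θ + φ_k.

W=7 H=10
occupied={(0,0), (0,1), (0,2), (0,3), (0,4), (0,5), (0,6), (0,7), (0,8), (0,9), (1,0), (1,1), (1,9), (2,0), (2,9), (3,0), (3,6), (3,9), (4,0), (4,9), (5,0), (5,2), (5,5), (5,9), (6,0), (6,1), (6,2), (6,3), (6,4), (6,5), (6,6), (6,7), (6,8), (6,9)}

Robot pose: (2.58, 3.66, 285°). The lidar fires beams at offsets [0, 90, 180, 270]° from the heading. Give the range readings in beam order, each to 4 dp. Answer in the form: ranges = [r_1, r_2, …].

ranges = [2.7538, 3.5406, 5.5284, 1.6357]

beam 1: φ=0°, α=285°
  d=(0.2588,-0.9659)  start (2,3)  tX=1.6228 tY=0.6833  stride 1/|dx|=3.8637 1/|dy|=1.0353
    cross y-line → (2,2), t=0.6833
    cross x-line → (3,2), t=1.6228
    cross y-line → (3,1), t=1.7186
    cross y-line → (3,0), t=2.7538 (wall)
  → r_1 = 2.7538
beam 2: φ=90°, α=15°
  d=(0.9659,0.2588)  start (2,3)  tX=0.4348 tY=1.3137  stride 1/|dx|=1.0353 1/|dy|=3.8637
    cross x-line → (3,3), t=0.4348
    cross y-line → (3,4), t=1.3137
    cross x-line → (4,4), t=1.4701
    cross x-line → (5,4), t=2.5054
    cross x-line → (6,4), t=3.5406 (wall)
  → r_2 = 3.5406
beam 3: φ=180°, α=105°
  d=(-0.2588,0.9659)  start (2,3)  tX=2.2409 tY=0.3520  stride 1/|dx|=3.8637 1/|dy|=1.0353
    cross y-line → (2,4), t=0.3520
    cross y-line → (2,5), t=1.3873
    cross x-line → (1,5), t=2.2409
    cross y-line → (1,6), t=2.4225
    cross y-line → (1,7), t=3.4578
    cross y-line → (1,8), t=4.4931
    cross y-line → (1,9), t=5.5284 (wall)
  → r_3 = 5.5284
beam 4: φ=270°, α=195°
  d=(-0.9659,-0.2588)  start (2,3)  tX=0.6005 tY=2.5500  stride 1/|dx|=1.0353 1/|dy|=3.8637
    cross x-line → (1,3), t=0.6005
    cross x-line → (0,3), t=1.6357 (wall)
  → r_4 = 1.6357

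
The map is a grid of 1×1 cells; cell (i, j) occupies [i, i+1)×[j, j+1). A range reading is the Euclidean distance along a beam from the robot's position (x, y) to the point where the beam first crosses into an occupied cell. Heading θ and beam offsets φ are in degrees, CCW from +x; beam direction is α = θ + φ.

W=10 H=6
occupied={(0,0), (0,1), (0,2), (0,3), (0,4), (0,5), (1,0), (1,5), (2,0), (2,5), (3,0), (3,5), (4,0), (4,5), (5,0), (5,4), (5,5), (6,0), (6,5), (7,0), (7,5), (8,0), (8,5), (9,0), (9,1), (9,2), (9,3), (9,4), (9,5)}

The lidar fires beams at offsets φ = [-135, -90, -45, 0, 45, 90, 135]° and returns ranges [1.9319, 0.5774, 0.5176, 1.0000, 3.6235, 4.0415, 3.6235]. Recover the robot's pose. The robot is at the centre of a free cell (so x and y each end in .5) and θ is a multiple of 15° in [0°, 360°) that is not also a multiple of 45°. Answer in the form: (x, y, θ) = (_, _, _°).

(x, y, θ) = (5.5, 1.5, 330°)

Enumerate (i+0.5, j+0.5, θ) over the 31 free cells and 16 admissible headings. For each, cast all 7 beams and compare to the given ranges.
  (3.5, 1.5, 30°): beam 1 = 0.5176 ≠ 1.9319 ✗
  (5.5, 2.5, 300°): beam 1 = 4.6587 ≠ 1.9319 ✗
  (8.5, 1.5, 300°): beam 1 = 7.7646 ≠ 1.9319 ✗
  …
  (5.5, 1.5, 330°): r_1=1.9319, r_2=0.5774, r_3=0.5176, r_4=1.0000, r_5=3.6235, r_6=4.0415, r_7=3.6235 — all match ✓
Unique over the lattice → pose = (5.5, 1.5, 330°).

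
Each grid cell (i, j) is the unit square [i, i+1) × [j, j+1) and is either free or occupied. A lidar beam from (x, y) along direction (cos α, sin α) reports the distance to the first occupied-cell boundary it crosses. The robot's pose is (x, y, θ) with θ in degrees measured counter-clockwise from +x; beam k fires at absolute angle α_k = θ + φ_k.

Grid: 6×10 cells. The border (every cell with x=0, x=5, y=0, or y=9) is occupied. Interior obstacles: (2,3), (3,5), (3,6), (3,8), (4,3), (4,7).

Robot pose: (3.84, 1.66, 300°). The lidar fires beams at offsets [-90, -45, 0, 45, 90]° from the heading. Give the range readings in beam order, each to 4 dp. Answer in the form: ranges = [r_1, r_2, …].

beam 1: φ=-90°, α=210°
  dir = (cos 210°, sin 210°) = (-0.8660, -0.5000); from cell (3,1)
  next x-line at t=0.9699, next y-line at t=1.3200; Δt_x=1.1547, Δt_y=2.0000
    x: enter (2,1) at t=0.9699
    y: enter (2,0) at t=1.3200 ← occupied
  → r_1 = 1.3200
beam 2: φ=-45°, α=255°
  dir = (cos 255°, sin 255°) = (-0.2588, -0.9659); from cell (3,1)
  next x-line at t=3.2455, next y-line at t=0.6833; Δt_x=3.8637, Δt_y=1.0353
    y: enter (3,0) at t=0.6833 ← occupied
  → r_2 = 0.6833
beam 3: φ=0°, α=300°
  dir = (cos 300°, sin 300°) = (0.5000, -0.8660); from cell (3,1)
  next x-line at t=0.3200, next y-line at t=0.7621; Δt_x=2.0000, Δt_y=1.1547
    x: enter (4,1) at t=0.3200
    y: enter (4,0) at t=0.7621 ← occupied
  → r_3 = 0.7621
beam 4: φ=45°, α=345°
  dir = (cos 345°, sin 345°) = (0.9659, -0.2588); from cell (3,1)
  next x-line at t=0.1656, next y-line at t=2.5500; Δt_x=1.0353, Δt_y=3.8637
    x: enter (4,1) at t=0.1656
    x: enter (5,1) at t=1.2009 ← occupied
  → r_4 = 1.2009
beam 5: φ=90°, α=30°
  dir = (cos 30°, sin 30°) = (0.8660, 0.5000); from cell (3,1)
  next x-line at t=0.1848, next y-line at t=0.6800; Δt_x=1.1547, Δt_y=2.0000
    x: enter (4,1) at t=0.1848
    y: enter (4,2) at t=0.6800
    x: enter (5,2) at t=1.3395 ← occupied
  → r_5 = 1.3395

ranges = [1.3200, 0.6833, 0.7621, 1.2009, 1.3395]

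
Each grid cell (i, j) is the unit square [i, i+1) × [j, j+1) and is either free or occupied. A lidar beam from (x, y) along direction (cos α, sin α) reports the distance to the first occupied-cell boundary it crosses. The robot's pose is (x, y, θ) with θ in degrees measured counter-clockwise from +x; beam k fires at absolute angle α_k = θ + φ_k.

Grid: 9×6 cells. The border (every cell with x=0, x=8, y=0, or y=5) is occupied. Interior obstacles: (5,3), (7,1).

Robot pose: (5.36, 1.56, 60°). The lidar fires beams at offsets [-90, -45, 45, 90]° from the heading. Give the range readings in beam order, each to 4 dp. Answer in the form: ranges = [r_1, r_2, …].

ranges = [1.1200, 1.6979, 3.5614, 5.0345]

beam 1: φ=-90°, α=330°
  direction (0.8660, -0.5000); cell (5,1); t to first gridline: x 0.7390, y 1.1200 (then +1.1547 / +2.0000)
    (6,1) via x @ 0.7390
    (6,0) via y @ 1.1200  # hit
  → r_1 = 1.1200
beam 2: φ=-45°, α=15°
  direction (0.9659, 0.2588); cell (5,1); t to first gridline: x 0.6626, y 1.7000 (then +1.0353 / +3.8637)
    (6,1) via x @ 0.6626
    (7,1) via x @ 1.6979  # hit
  → r_2 = 1.6979
beam 3: φ=45°, α=105°
  direction (-0.2588, 0.9659); cell (5,1); t to first gridline: x 1.3909, y 0.4555 (then +3.8637 / +1.0353)
    (5,2) via y @ 0.4555
    (4,2) via x @ 1.3909
    (4,3) via y @ 1.4908
    (4,4) via y @ 2.5261
    (4,5) via y @ 3.5614  # hit
  → r_3 = 3.5614
beam 4: φ=90°, α=150°
  direction (-0.8660, 0.5000); cell (5,1); t to first gridline: x 0.4157, y 0.8800 (then +1.1547 / +2.0000)
    (4,1) via x @ 0.4157
    (4,2) via y @ 0.8800
    (3,2) via x @ 1.5704
    (2,2) via x @ 2.7251
    (2,3) via y @ 2.8800
    (1,3) via x @ 3.8798
    (1,4) via y @ 4.8800
    (0,4) via x @ 5.0345  # hit
  → r_4 = 5.0345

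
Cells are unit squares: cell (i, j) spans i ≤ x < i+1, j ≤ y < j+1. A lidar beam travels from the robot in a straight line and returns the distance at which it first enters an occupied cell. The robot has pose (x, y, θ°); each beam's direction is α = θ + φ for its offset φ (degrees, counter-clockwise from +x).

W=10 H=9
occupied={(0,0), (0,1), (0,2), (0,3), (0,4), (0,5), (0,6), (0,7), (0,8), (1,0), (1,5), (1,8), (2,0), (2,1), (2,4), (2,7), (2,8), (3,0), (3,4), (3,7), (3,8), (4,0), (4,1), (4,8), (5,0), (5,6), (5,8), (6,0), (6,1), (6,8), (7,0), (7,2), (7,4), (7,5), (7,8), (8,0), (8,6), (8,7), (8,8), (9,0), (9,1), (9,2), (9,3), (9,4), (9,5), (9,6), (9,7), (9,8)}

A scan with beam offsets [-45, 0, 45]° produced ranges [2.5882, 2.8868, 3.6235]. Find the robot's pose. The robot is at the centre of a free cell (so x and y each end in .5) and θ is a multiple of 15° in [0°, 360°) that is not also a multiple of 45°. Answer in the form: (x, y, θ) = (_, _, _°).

(x, y, θ) = (4.5, 3.5, 60°)

The pose lattice has 42·16 = 672 candidates. Test each by forward raycasting.
  (4.5, 7.5, 15°): beam 1 = 1.0000 ≠ 2.5882 ✗
  (8.5, 1.5, 15°): beam 1 = 0.5774 ≠ 2.5882 ✗
  (5.5, 5.5, 255°): beam 1 = 1.7321 ≠ 2.5882 ✗
  …
  (4.5, 3.5, 60°): r_1=2.5882, r_2=2.8868, r_3=3.6235 — all match ✓
Unique over the lattice → pose = (4.5, 3.5, 60°).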